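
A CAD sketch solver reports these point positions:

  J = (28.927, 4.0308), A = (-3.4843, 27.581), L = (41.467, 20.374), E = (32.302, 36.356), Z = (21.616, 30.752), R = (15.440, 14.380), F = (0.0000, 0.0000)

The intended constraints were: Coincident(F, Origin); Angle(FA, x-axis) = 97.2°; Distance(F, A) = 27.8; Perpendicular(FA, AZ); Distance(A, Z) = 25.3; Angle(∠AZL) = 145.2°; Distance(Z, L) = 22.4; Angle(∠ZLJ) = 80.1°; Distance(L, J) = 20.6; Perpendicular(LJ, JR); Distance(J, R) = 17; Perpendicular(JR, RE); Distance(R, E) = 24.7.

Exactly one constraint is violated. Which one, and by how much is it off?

Distance(R, E) = 24.7 — off by 3.00.

F = (0.00, 0.00) ✓; FA at 97.20° ✓; |FA| = 27.80 ✓; ∠(FA, AZ) = 90.00° ✓; |AZ| = 25.30 ✓; ∠AZL = 145.2° ✓; |ZL| = 22.40 ✓; ∠ZLJ = 80.10° ✓; |LJ| = 20.60 ✓; ∠(LJ, JR) = 90.00° ✓; |JR| = 17.00 ✓; ∠(JR, RE) = 90.00° ✓; |RE| = 27.70 ✗.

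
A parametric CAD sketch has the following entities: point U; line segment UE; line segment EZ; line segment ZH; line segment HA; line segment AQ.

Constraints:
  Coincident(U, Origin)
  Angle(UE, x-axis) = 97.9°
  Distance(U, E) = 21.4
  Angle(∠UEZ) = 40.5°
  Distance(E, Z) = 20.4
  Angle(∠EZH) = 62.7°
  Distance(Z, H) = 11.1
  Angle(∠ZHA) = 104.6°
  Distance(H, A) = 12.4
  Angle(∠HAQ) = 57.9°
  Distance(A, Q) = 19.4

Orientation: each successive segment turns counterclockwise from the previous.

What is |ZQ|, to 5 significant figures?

7.5038

U is at the origin; UE runs at 97.9° with length 21.4, so E = (-2.9413, 21.197). ∠UEZ = 40.5° gives EZ at -122.60° from the x-axis; with |EZ| = 20.4, Z = (-13.932, 4.0109). ∠EZH = 62.7° gives ZH at -5.3000° from the x-axis; with |ZH| = 11.1, H = (-2.8797, 2.9856). ∠ZHA = 104.6° gives HA at 70.100° from the x-axis; with |HA| = 12.4, A = (1.3410, 14.645). ∠HAQ = 57.9° gives AQ at -167.80° from the x-axis; with |AQ| = 19.4, Q = (-17.621, 10.545). Then |ZQ| = |Q − Z| = 7.5038.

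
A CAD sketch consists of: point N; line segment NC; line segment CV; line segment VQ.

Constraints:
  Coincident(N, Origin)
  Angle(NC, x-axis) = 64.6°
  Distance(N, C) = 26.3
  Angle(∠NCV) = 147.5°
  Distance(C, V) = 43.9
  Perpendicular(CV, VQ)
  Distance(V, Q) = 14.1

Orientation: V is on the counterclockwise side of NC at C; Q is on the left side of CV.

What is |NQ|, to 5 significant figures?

66.081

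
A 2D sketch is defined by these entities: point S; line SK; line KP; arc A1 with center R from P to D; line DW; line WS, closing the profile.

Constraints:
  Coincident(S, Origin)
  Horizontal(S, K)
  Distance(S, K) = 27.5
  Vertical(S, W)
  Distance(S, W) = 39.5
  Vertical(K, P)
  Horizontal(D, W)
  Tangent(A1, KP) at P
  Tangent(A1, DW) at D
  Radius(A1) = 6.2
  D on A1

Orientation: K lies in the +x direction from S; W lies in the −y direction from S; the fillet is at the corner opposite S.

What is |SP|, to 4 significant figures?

43.19

S is at the origin; S and K share the same y with |SK| = 27.5 and K on the +x side, so K = (27.50, 0.000). SW is vertical with |SW| = 39.5 and W on the −y side, so W = (0.000, -39.50). The virtual corner opposite S is at (27.50, -39.50). A1 meets KP tangentially, so RP is at right angles to KP and the tangent condition forces RD to be normal to DW, with radius 6.2, so the center R sits 6.2 in from both sides at R = (21.30, -33.30). That places the tangent points at P = (27.50, -33.30) on KP and D = (21.30, -39.50) on DW. Then |SP| = |P − S| = 43.19.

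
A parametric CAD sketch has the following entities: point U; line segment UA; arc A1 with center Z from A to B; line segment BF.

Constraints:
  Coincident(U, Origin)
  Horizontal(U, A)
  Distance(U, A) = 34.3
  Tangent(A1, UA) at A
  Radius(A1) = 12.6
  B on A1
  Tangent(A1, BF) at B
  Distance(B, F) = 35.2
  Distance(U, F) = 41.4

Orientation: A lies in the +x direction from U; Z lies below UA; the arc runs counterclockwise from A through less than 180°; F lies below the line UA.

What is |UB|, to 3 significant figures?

24.0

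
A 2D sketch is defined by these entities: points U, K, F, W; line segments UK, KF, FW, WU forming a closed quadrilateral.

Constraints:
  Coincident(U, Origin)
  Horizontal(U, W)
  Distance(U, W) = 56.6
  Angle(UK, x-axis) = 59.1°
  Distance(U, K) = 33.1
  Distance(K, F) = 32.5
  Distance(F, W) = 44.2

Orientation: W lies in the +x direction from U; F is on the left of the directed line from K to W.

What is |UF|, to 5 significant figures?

62.971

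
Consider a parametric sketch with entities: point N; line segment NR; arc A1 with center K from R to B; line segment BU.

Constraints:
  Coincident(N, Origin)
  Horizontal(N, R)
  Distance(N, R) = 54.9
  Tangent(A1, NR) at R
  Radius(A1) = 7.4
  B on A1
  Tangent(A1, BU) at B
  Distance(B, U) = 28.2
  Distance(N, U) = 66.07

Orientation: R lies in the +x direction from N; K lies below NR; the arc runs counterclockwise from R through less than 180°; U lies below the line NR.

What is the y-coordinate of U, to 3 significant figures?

-36.6

N is at the origin; NR is horizontal with |NR| = 54.9 and R on the +x side, so R = (54.9, 0.00). The tangent condition forces KR to be normal to NR, so K = R + (0, -7.4) = (54.9, -7.40). Since KB ⟂ BU (tangency), |KU| = √(7.4² + 28.2²) = 29.2 regardless of where B sits on A1. So U lies on both circle(N, 66.07) and circle(K, 29.2); the below-NR intersection is U = (55.0, -36.6). B is the foot of the tangent from U: B = (47.8, -9.31).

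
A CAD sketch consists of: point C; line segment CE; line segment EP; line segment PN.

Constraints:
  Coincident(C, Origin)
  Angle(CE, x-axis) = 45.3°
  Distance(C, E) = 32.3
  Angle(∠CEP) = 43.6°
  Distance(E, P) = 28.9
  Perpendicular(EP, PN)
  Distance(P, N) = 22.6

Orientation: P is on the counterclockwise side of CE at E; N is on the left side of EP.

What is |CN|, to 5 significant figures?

5.5188

C is at the origin; CE runs at 45.3° with length 32.3, so E = 32.3·(cos 45.3°, sin 45.3°) = (22.720, 22.959). ∠CEP = 43.6°, so EP runs at 45.3° + (180° − 43.6°) = 181.70° from the x-axis; with |EP| = 28.9, P = E + 28.9·(cos 181.70°, sin 181.70°) = (-6.1676, 22.101). EP is perpendicular to PN; with |PN| = 22.6 on the left of EP, N = P + 22.6·(0.029666, -0.99956) = (-5.4972, -0.48858). Then |CN| = |N − C| = 5.5188.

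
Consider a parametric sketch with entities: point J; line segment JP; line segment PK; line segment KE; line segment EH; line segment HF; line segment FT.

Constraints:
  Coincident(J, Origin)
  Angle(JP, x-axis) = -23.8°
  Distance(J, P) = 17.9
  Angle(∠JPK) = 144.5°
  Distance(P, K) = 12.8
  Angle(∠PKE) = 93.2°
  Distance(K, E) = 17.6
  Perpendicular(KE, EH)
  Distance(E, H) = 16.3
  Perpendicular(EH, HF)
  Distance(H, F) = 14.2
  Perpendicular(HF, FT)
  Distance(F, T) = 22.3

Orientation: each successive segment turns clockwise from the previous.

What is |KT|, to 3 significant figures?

6.90

J is at the origin; JP runs at -23.8° with length 17.9, so P = (16.4, -7.22). ∠JPK = 144.5° gives PK at -59.3° from the x-axis; with |PK| = 12.8, K = (22.9, -18.2). ∠PKE = 93.2° gives KE at -146° from the x-axis; with |KE| = 17.6, E = (8.30, -28.0). The perpendicularity gives EH at right angles to KE, so EH runs at 124°; with |EH| = 16.3, H = (-0.787, -14.5). EH is perpendicular to HF, so HF runs at 33.9°; with |HF| = 14.2, F = (11.0, -6.60). The perpendicularity gives FT at right angles to HF, so FT runs at -56.1°; with |FT| = 22.3, T = (23.4, -25.1). Then |KT| = |T − K| = 6.90.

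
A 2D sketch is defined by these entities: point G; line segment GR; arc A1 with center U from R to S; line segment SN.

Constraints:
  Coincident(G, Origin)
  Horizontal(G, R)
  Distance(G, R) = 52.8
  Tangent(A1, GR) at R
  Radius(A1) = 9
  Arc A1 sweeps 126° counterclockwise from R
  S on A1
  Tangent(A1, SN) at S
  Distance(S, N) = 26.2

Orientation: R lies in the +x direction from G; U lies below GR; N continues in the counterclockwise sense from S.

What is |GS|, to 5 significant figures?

47.709

G is at the origin; G and R share the same y with |GR| = 52.8 and R on the +x side, so R = (52.800, 0.0000). A1 meets GR tangentially, so UR is at right angles to GR, so U = R + (0, -9) = (52.800, -9.0000). On A1, R sits at bearing 90° from U; a 126° counterclockwise sweep puts S at bearing 216°, so S = U + 9.0·(cos 216°, sin 216°) = (45.519, -14.290). Then |GS| = |S − G| = 47.709.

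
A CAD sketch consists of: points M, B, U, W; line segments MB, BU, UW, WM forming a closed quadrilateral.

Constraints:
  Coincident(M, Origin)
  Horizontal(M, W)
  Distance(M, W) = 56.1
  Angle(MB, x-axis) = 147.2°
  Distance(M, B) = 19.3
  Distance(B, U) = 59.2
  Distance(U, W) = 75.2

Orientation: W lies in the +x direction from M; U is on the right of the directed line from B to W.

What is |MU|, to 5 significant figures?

47.198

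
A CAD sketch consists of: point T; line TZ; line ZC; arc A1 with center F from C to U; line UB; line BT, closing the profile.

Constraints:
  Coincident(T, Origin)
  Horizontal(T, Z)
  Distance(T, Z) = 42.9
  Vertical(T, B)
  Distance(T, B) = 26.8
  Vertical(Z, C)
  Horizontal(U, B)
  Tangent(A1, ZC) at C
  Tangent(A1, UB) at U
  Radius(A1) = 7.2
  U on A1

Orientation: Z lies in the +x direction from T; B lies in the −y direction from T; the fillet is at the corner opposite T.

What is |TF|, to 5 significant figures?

40.727

T is at the origin; T and Z share the same y with |TZ| = 42.9 and Z on the +x side, so Z = (42.900, 0.0000). TB is vertical with |TB| = 26.8 and B on the −y side, so B = (0.0000, -26.800). The virtual corner opposite T is at (42.900, -26.800). The tangent condition forces FC to be normal to ZC and A1 meets UB tangentially, so FU is at right angles to UB, with radius 7.2, so the center F sits 7.2 in from both sides at F = (35.700, -19.600). Then |TF| = |F − T| = 40.727.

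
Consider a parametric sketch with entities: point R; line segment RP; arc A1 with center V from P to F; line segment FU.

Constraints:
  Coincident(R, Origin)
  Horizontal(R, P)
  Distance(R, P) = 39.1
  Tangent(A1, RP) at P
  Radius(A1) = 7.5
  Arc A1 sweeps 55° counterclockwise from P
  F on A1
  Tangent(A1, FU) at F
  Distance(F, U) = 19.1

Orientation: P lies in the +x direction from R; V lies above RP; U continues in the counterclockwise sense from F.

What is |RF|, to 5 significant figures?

45.357

R is at the origin; RP is horizontal with |RP| = 39.1 and P on the +x side, so P = (39.100, 0.0000). Tangency of A1 to RP means the radius VP is perpendicular to RP, so V = P + (0, 7.5) = (39.100, 7.5000). On A1, P sits at bearing -90° from V; a 55° counterclockwise sweep puts F at bearing -35°, so F = V + 7.5·(cos -35°, sin -35°) = (45.244, 3.1982). Then |RF| = |F − R| = 45.357.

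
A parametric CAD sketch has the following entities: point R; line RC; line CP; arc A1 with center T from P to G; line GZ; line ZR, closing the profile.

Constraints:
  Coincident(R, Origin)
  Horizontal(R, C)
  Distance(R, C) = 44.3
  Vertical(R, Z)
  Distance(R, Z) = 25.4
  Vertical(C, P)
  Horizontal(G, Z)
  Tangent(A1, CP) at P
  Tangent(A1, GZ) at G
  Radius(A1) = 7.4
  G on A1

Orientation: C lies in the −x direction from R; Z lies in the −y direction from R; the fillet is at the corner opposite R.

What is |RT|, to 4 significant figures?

41.06

R is at the origin; R and C share the same y with |RC| = 44.3 and C on the −x side, so C = (-44.30, 0.000). RZ is vertical with |RZ| = 25.4 and Z on the −y side, so Z = (0.000, -25.40). The virtual corner opposite R is at (-44.30, -25.40). Since A1 is tangent to CP there, TP ⟂ CP and the tangent condition forces TG to be normal to GZ, with radius 7.4, so the center T sits 7.4 in from both sides at T = (-36.90, -18.00). Then |RT| = |T − R| = 41.06.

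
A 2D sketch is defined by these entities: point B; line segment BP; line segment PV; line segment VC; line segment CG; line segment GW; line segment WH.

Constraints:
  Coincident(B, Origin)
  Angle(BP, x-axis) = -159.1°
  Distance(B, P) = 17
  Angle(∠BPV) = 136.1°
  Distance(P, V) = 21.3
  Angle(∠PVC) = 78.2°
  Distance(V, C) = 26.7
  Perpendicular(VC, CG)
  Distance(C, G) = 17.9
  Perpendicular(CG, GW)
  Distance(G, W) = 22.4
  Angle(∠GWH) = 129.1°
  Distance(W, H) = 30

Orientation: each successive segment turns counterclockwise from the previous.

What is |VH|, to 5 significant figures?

15.579

B is at the origin; BP runs at -159.1° with length 17.0, so P = (-15.881, -6.0645). ∠BPV = 136.1° gives PV at -115.20° from the x-axis; with |PV| = 21.3, V = (-24.951, -25.337). ∠PVC = 78.2° gives VC at -13.400° from the x-axis; with |VC| = 26.7, C = (1.0225, -31.525). VC is perpendicular to CG, so CG runs at 76.600°; with |CG| = 17.9, G = (5.1708, -14.112). CG ⟂ GW, so GW runs at 166.60°; with |GW| = 22.4, W = (-16.619, -8.9212). ∠GWH = 129.1° gives WH at -142.50° from the x-axis; with |WH| = 30.0, H = (-40.420, -27.184). Then |VH| = |H − V| = 15.579.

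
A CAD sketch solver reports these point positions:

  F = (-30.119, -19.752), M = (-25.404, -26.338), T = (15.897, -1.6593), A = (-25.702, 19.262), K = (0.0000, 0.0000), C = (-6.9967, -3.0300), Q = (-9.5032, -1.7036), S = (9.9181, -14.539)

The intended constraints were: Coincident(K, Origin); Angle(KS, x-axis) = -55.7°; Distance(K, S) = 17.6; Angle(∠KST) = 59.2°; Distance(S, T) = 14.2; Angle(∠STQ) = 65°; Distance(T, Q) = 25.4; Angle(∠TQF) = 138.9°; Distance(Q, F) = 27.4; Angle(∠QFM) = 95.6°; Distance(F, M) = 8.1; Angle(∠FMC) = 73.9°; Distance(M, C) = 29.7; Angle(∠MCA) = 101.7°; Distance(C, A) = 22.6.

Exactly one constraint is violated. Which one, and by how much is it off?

Distance(C, A) = 22.6 — off by 6.50.

K = (0.00, 0.00) ✓; KS at -55.70° ✓; |KS| = 17.60 ✓; ∠KST = 59.20° ✓; |ST| = 14.20 ✓; ∠STQ = 65.00° ✓; |TQ| = 25.40 ✓; ∠TQF = 138.9° ✓; |QF| = 27.40 ✓; ∠QFM = 95.60° ✓; |FM| = 8.100 ✓; ∠FMC = 73.90° ✓; |MC| = 29.70 ✓; ∠MCA = 101.7° ✓; |CA| = 29.10 ✗.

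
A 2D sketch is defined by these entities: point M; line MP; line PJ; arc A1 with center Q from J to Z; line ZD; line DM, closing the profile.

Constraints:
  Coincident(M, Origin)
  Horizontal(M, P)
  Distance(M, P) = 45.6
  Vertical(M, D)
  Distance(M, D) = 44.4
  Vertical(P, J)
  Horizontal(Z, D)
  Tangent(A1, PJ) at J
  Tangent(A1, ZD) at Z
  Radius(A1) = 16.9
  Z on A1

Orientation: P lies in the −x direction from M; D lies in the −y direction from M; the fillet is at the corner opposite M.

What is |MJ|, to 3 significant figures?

53.3

M is at the origin; M and P share the same y with |MP| = 45.6 and P on the −x side, so P = (-45.6, 0.00). MD is vertical with |MD| = 44.4 and D on the −y side, so D = (0.00, -44.4). The virtual corner opposite M is at (-45.6, -44.4). Tangency of A1 to PJ means the radius QJ is perpendicular to PJ and tangency of A1 to ZD means the radius QZ is perpendicular to ZD, with radius 16.9, so the center Q sits 16.9 in from both sides at Q = (-28.7, -27.5). That places the tangent points at J = (-45.6, -27.5) on PJ and Z = (-28.7, -44.4) on ZD. Then |MJ| = |J − M| = 53.3.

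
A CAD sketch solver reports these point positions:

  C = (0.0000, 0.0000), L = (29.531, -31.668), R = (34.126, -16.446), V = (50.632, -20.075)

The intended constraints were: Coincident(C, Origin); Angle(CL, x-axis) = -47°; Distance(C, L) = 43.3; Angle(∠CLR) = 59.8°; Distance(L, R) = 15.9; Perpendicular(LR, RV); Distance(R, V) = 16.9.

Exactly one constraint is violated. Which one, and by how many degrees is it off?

Perpendicular(LR, RV) — off by 4.40°.

C = (0.00, 0.00) ✓; CL at -47.00° ✓; |CL| = 43.30 ✓; ∠CLR = 59.80° ✓; |LR| = 15.90 ✓; ∠(LR, RV) = 85.60° ✗; |RV| = 16.90 ✓.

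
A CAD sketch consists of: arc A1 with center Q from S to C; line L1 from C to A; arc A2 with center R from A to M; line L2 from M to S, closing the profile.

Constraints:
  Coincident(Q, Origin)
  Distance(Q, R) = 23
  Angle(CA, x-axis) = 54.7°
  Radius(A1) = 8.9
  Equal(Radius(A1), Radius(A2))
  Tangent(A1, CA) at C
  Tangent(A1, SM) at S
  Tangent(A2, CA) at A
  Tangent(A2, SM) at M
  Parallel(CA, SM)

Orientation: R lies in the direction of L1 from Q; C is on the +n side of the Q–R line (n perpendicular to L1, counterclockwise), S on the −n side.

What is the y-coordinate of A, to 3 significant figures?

23.9

The slot axis is L1's direction at 54.7°, so u = (cos 54.7°, sin 54.7°) = (0.578, 0.816) and n = (−sin 54.7°, cos 54.7°) = (-0.816, 0.578). Q is at the origin and R lies 23.0 along u from Q, so R = 23.0·u = (13.3, 18.8). Tangency of A1 to both parallel lines with radius 8.9 puts C and S at Q ± 8.9·n: C = (-7.26, 5.14), S = (7.26, -5.14). Equal radii place A and M the same way about R: A = R + 8.9·n = (6.03, 23.9), M = R − 8.9·n = (20.6, 13.6). So A.y = 23.9.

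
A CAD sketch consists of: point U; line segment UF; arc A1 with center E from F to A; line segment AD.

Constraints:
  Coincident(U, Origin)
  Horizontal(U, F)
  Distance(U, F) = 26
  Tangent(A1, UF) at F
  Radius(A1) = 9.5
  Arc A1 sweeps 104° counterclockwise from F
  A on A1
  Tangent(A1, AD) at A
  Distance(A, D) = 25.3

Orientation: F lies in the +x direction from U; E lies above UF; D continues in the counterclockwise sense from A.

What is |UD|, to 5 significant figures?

46.559

On A1, F sits at bearing -90° from E; a 104° counterclockwise sweep puts A at bearing 14°, so A = E + 9.5·(cos 14°, sin 14°) = (35.218, 11.798). A1 meets AD tangentially, so EA is at right angles to AD, so AD runs along (−sin 14°, cos 14°); with |AD| = 25.3, D = (29.097, 36.347). Then |UD| = |D − U| = 46.559.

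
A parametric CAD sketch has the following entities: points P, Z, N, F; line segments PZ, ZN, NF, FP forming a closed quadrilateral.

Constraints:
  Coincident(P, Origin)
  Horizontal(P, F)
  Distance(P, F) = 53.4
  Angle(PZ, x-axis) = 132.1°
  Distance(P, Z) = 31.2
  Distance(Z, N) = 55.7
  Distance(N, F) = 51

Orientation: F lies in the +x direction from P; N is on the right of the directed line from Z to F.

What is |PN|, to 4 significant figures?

25.60

P is at the origin; P and F share the same y with |PF| = 53.4 and F in +x, so F = (53.4, 0). PZ runs at 132.1° with |PZ| = 31.2, so Z = (-20.92, 23.15). N is determined by |ZN| = 55.7 and |NF| = 51.0 together: it lies at the intersection of circle(Z, 55.7) and circle(F, 51.0). With |ZF| = 77.84, the foot of the radical line on ZF is 42.14 from Z and the perpendicular offset is √(55.7² − 42.14²) = 36.42. Taking the right-of-ZF solution: N = (8.485, -24.16).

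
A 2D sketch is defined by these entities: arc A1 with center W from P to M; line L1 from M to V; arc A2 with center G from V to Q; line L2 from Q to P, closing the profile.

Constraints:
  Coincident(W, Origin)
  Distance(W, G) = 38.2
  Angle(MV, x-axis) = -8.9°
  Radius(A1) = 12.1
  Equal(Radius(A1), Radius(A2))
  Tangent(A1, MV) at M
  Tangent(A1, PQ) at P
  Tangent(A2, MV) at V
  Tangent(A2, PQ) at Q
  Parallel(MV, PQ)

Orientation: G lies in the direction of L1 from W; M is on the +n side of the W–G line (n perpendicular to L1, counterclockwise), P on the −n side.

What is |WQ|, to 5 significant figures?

40.071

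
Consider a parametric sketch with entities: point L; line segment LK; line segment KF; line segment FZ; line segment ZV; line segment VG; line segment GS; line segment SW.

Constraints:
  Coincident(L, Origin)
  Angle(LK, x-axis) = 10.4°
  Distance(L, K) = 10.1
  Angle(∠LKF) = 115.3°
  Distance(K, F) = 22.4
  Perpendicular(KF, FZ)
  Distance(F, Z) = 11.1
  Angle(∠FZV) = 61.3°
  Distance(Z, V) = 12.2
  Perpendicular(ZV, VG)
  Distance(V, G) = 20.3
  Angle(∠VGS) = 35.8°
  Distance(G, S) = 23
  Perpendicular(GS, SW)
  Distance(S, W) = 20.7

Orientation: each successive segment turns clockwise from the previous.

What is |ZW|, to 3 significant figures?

18.7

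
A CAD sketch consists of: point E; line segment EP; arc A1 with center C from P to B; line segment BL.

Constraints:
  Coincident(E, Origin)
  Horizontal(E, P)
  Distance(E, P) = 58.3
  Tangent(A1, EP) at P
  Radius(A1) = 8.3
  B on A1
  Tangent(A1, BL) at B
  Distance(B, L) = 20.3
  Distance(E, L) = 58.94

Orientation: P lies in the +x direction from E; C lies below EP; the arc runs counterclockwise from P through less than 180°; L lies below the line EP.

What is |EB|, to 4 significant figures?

50.79

E is at the origin; E and P share the same y with |EP| = 58.3 and P on the +x side, so P = (58.30, 0.000). A1 meets EP tangentially, so CP is at right angles to EP, so C = P + (0, -8.3) = (58.30, -8.300). Since CB ⟂ BL (tangency), |CL| = √(8.3² + 20.3²) = 21.93 regardless of where B sits on A1. So L lies on both circle(E, 58.94) and circle(C, 21.93); the below-EP intersection is L = (51.27, -29.07). B is the foot of the tangent from L: B = (50.02, -8.813).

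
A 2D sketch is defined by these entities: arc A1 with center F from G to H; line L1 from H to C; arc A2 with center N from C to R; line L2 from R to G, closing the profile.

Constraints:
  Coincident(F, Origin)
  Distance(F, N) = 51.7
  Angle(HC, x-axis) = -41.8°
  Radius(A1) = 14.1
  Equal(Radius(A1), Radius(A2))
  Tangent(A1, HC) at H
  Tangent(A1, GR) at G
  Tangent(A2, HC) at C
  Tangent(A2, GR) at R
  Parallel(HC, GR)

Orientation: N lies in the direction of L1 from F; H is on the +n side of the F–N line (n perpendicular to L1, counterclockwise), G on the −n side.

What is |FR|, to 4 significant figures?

53.59

The slot axis is L1's direction at -41.8°, so u = (cos -41.8°, sin -41.8°) = (0.7455, -0.6665) and n = (−sin -41.8°, cos -41.8°) = (0.6665, 0.7455). F is at the origin and N lies 51.7 along u from F, so N = 51.7·u = (38.54, -34.46). Tangency of A1 to both parallel lines with radius 14.1 puts H and G at F ± 14.1·n: H = (9.398, 10.51), G = (-9.398, -10.51). Equal radii place C and R the same way about N: C = N + 14.1·n = (47.94, -23.95), R = N − 14.1·n = (29.14, -44.97). Then |FR| = |R − F| = 53.59.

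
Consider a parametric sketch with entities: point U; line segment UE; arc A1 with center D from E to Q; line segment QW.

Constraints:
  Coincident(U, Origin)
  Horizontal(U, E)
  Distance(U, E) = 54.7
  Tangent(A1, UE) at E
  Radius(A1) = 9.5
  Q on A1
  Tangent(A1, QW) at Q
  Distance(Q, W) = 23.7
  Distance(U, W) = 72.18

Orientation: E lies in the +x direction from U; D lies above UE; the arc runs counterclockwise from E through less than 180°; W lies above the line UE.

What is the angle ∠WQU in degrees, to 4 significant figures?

98.13°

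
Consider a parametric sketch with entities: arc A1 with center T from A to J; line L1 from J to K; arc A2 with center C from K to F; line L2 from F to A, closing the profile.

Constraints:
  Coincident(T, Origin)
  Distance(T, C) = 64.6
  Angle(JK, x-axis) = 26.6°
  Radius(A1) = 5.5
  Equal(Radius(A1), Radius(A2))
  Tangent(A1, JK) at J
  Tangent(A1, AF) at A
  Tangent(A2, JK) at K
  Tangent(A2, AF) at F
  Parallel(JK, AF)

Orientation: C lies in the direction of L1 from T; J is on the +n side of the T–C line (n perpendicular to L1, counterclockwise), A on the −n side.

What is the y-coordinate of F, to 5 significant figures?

24.007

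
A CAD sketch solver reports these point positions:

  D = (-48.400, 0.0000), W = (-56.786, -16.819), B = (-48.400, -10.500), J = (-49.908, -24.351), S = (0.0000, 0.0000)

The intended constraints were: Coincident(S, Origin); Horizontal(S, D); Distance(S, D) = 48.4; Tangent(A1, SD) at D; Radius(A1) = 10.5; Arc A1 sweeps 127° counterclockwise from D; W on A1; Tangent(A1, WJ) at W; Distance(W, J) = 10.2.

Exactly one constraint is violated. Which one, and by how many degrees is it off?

Tangent(A1, WJ) at W — off by 5.40°.

S = (0.00, 0.00) ✓; S.y = 0.00, D.y = 0.00 ✓; |SD| = 48.40 ✓; ∠(BD, DS) = 90.00° ✓; |BD| = 10.50 ✓; bearing(B→W) − bearing(B→D) = 127.0° ✓; |BW| = 10.50 ✓; ∠(BW, WJ) = 84.60° ✗; |WJ| = 10.20 ✓.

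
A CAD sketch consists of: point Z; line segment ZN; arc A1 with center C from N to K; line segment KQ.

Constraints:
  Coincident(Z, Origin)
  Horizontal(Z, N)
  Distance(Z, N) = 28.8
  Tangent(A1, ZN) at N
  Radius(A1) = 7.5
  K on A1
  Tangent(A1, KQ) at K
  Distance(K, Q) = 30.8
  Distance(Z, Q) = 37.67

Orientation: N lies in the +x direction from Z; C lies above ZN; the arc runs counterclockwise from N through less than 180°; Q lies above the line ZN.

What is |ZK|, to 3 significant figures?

36.5

Z is at the origin; ZN is horizontal with |ZN| = 28.8 and N on the +x side, so N = (28.8, 0.00). Tangency of A1 to ZN means the radius CN is perpendicular to ZN, so C = N + (0, 7.5) = (28.8, 7.50). Since CK ⟂ KQ (tangency), |CQ| = √(7.5² + 30.8²) = 31.7 regardless of where K sits on A1. So Q lies on both circle(Z, 37.67) and circle(C, 31.7); the above-ZN intersection is Q = (13.4, 35.2). K is the foot of the tangent from Q: K = (34.3, 12.6).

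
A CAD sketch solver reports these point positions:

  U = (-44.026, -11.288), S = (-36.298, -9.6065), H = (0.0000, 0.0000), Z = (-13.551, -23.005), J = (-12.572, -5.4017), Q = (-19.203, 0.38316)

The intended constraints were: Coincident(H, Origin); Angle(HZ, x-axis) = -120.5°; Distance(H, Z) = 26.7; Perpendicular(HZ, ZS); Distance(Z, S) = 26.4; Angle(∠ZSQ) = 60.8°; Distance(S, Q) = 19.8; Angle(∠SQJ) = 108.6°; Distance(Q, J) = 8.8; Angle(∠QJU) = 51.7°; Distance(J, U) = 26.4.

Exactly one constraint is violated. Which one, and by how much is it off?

Distance(J, U) = 26.4 — off by 5.60.

H = (0.00, 0.00) ✓; HZ at -120.5° ✓; |HZ| = 26.70 ✓; ∠(HZ, ZS) = 90.00° ✓; |ZS| = 26.40 ✓; ∠ZSQ = 60.80° ✓; |SQ| = 19.80 ✓; ∠SQJ = 108.6° ✓; |QJ| = 8.800 ✓; ∠QJU = 51.70° ✓; |JU| = 32.00 ✗.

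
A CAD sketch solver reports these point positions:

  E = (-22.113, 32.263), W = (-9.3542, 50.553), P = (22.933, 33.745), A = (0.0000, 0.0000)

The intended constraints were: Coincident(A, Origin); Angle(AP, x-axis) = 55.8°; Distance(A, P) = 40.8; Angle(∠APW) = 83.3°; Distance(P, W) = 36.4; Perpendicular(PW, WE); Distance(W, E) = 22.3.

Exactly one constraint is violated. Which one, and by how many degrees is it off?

Perpendicular(PW, WE) — off by 7.40°.

A = (0.00, 0.00) ✓; AP at 55.80° ✓; |AP| = 40.80 ✓; ∠APW = 83.30° ✓; |PW| = 36.40 ✓; ∠(PW, WE) = 82.60° ✗; |WE| = 22.30 ✓.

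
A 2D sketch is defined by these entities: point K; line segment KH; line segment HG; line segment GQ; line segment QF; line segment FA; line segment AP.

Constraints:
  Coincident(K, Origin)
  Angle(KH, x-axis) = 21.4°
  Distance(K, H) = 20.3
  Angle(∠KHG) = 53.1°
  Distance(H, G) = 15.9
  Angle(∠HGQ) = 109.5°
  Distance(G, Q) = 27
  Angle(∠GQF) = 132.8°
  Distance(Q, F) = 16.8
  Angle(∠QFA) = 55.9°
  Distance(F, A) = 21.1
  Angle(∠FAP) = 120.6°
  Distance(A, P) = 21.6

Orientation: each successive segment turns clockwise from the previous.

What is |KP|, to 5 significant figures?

14.355

K is at the origin; KH runs at 21.4° with length 20.3, so H = (18.900, 7.4070). ∠KHG = 53.1° gives HG at -105.50° from the x-axis; with |HG| = 15.9, G = (14.651, -7.9147). ∠HGQ = 109.5° gives GQ at -176.00° from the x-axis; with |GQ| = 27.0, Q = (-12.283, -9.7982). ∠GQF = 132.8° gives QF at 136.80° from the x-axis; with |QF| = 16.8, F = (-24.530, 1.7022). ∠QFA = 55.9° gives FA at 12.700° from the x-axis; with |FA| = 21.1, A = (-3.9458, 6.3410). ∠FAP = 120.6° gives AP at -46.700° from the x-axis; with |AP| = 21.6, P = (10.868, -9.3789). Then |KP| = |P − K| = 14.355.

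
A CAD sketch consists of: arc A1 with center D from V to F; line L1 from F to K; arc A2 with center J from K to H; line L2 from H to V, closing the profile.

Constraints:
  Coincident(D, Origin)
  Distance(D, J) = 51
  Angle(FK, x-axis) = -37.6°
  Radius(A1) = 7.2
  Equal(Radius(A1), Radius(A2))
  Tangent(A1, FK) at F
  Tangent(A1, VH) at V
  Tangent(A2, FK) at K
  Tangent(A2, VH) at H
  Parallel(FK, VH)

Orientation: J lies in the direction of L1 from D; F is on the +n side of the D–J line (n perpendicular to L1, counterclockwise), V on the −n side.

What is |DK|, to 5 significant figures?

51.506

The slot axis is L1's direction at -37.6°, so u = (cos -37.6°, sin -37.6°) = (0.79229, -0.61015) and n = (−sin -37.6°, cos -37.6°) = (0.61015, 0.79229). D is at the origin and J lies 51.0 along u from D, so J = 51.0·u = (40.407, -31.117). Tangency of A1 to both parallel lines with radius 7.2 puts F and V at D ± 7.2·n: F = (4.3930, 5.7045), V = (-4.3930, -5.7045). Equal radii place K and H the same way about J: K = J + 7.2·n = (44.800, -25.413), H = J − 7.2·n = (36.014, -36.822). Then |DK| = |K − D| = 51.506.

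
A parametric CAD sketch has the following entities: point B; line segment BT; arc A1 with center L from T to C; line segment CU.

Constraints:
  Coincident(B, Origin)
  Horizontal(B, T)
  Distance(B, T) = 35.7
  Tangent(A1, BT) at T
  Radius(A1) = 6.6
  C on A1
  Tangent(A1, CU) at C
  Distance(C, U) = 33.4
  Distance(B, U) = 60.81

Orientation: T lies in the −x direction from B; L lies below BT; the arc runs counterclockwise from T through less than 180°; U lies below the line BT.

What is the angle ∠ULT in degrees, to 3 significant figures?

161°

B is at the origin; B and T share the same y with |BT| = 35.7 and T on the −x side, so T = (-35.7, 0.00). The tangent condition forces LT to be normal to BT, so L = T + (0, -6.6) = (-35.7, -6.60). Since LC ⟂ CU (tangency), |LU| = √(6.6² + 33.4²) = 34.0 regardless of where C sits on A1. So U lies on both circle(B, 60.81) and circle(L, 34.0); the below-BT intersection is U = (-46.8, -38.8). C is the foot of the tangent from U: C = (-42.2, -5.69).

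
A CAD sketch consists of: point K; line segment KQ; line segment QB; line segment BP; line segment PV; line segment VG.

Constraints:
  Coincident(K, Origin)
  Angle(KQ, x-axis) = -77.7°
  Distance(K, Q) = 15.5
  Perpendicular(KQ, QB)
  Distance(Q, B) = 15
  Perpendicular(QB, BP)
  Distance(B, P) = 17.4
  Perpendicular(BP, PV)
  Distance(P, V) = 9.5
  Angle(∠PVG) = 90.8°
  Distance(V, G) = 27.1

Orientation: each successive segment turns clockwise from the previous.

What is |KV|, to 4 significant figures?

5.819

The perpendicularity gives BP at right angles to QB, so BP runs at 102.3°; with |BP| = 17.4, P = (-15.06, -1.339). BP ⟂ PV, so PV runs at 12.30°; with |PV| = 9.5, V = (-5.779, 0.6847). Then |KV| = |V − K| = 5.819.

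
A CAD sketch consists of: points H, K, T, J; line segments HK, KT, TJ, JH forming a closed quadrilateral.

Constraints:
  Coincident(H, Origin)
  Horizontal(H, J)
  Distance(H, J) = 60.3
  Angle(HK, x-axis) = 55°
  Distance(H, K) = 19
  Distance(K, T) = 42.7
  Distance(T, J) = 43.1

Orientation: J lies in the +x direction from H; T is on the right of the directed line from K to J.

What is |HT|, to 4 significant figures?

35.18

Checks: |KT| = 42.70 ✓; |TJ| = 43.10 ✓.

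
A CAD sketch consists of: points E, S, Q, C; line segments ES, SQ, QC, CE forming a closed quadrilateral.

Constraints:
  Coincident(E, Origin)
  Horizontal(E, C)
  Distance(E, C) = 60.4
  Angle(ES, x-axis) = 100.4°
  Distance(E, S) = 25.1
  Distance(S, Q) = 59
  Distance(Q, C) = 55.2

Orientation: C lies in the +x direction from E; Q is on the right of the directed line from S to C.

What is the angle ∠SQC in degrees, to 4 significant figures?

74.85°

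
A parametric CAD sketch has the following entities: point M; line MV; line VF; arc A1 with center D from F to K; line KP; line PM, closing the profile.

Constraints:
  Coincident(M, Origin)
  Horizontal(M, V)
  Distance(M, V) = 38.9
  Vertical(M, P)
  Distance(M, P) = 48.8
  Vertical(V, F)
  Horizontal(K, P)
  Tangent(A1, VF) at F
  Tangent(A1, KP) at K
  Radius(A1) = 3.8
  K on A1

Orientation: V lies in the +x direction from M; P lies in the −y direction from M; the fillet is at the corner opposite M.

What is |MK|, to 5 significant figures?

60.112

The virtual corner opposite M is at (38.900, -48.800). Tangency of A1 to VF means the radius DF is perpendicular to VF and since A1 is tangent to KP there, DK ⟂ KP, with radius 3.8, so the center D sits 3.8 in from both sides at D = (35.100, -45.000). That places the tangent points at F = (38.900, -45.000) on VF and K = (35.100, -48.800) on KP. Then |MK| = |K − M| = 60.112.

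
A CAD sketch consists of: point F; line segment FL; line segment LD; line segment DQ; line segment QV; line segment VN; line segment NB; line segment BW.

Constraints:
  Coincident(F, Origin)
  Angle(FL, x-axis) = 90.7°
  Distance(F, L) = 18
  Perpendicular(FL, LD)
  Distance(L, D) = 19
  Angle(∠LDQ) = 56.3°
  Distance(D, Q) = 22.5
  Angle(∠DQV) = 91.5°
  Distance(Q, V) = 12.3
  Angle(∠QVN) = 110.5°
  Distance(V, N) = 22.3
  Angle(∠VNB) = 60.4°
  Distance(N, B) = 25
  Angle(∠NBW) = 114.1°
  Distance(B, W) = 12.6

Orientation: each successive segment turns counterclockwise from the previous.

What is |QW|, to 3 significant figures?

9.17

F is at the origin; FL runs at 90.7° with length 18.0, so L = (-0.220, 18.0). The perpendicularity gives LD at right angles to FL, so LD runs at -179°; with |LD| = 19.0, D = (-19.2, 17.8). ∠LDQ = 56.3° gives DQ at -55.6° from the x-axis; with |DQ| = 22.5, Q = (-6.51, -0.799). ∠DQV = 91.5° gives QV at 32.9° from the x-axis; with |QV| = 12.3, V = (3.82, 5.88). ∠QVN = 110.5° gives VN at 102° from the x-axis; with |VN| = 22.3, N = (-0.968, 27.7). ∠VNB = 60.4° gives NB at -138° from the x-axis; with |NB| = 25.0, B = (-19.5, 10.9). ∠NBW = 114.1° gives BW at -72.1° from the x-axis; with |BW| = 12.6, W = (-15.7, -1.06). Then |QW| = |W − Q| = 9.17.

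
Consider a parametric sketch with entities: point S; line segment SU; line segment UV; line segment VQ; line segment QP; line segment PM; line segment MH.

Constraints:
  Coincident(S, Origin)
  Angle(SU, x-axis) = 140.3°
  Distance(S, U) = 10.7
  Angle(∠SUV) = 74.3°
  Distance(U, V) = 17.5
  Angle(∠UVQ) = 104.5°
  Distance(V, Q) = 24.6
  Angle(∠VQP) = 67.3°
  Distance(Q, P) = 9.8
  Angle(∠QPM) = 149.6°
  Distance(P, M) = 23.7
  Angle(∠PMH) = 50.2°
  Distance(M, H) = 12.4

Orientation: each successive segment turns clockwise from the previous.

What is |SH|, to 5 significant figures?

6.9732

S is at the origin; SU runs at 140.3° with length 10.7, so U = (-8.2326, 6.8348). ∠SUV = 74.3° gives UV at 34.600° from the x-axis; with |UV| = 17.5, V = (6.1723, 16.772). ∠UVQ = 104.5° gives VQ at -40.900° from the x-axis; with |VQ| = 24.6, Q = (24.766, 0.66546). ∠VQP = 67.3° gives QP at -153.60° from the x-axis; with |QP| = 9.8, P = (15.988, -3.6920). ∠QPM = 149.6° gives PM at 176.00° from the x-axis; with |PM| = 23.7, M = (-7.6539, -2.0387). ∠PMH = 50.2° gives MH at 46.200° from the x-axis; with |MH| = 12.4, H = (0.92864, 6.9111). Then |SH| = |H − S| = 6.9732.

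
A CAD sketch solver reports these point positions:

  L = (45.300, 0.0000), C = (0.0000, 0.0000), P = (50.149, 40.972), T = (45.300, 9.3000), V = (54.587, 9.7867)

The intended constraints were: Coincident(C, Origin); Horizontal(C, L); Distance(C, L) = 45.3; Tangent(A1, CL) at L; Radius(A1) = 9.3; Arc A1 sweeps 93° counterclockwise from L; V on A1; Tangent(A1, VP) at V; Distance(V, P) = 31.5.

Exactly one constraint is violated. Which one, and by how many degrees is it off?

Tangent(A1, VP) at V — off by 5.10°.

C = (0.00, 0.00) ✓; C.y = 0.00, L.y = 0.00 ✓; |CL| = 45.30 ✓; ∠(TL, LC) = 90.00° ✓; |TL| = 9.300 ✓; bearing(T→V) − bearing(T→L) = 93.00° ✓; |TV| = 9.300 ✓; ∠(TV, VP) = 84.90° ✗; |VP| = 31.50 ✓.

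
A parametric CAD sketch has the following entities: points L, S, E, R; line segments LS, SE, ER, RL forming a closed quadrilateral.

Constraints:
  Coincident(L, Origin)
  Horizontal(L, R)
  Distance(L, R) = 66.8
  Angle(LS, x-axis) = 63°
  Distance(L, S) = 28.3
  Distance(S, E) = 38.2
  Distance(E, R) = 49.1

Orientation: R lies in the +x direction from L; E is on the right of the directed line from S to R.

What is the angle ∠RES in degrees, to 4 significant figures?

85.05°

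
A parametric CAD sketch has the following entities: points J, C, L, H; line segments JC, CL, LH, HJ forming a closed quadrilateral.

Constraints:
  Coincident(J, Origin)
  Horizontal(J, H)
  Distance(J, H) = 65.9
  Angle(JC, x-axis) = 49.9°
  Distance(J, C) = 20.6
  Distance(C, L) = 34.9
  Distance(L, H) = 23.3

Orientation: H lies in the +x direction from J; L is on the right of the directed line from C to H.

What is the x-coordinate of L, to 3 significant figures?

42.8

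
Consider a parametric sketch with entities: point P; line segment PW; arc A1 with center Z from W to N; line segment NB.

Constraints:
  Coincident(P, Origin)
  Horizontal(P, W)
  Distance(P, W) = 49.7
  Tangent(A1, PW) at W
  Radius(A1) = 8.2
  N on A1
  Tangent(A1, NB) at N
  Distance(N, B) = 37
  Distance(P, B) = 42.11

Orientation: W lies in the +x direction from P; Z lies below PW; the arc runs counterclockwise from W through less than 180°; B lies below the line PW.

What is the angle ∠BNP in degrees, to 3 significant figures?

63.1°

Checks: |ZN| = 8.200 ✓; ∠(ZN, NB) = 90.00° ✓; |NB| = 37.00 ✓; |PB| = 42.11 ✓.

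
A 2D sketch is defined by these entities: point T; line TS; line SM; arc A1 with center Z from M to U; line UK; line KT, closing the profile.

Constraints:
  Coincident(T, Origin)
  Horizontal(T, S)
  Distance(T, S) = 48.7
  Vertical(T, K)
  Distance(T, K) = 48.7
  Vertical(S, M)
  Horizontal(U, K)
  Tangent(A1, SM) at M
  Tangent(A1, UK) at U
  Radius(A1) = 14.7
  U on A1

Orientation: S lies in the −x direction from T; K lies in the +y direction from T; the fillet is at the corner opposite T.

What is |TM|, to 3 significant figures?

59.4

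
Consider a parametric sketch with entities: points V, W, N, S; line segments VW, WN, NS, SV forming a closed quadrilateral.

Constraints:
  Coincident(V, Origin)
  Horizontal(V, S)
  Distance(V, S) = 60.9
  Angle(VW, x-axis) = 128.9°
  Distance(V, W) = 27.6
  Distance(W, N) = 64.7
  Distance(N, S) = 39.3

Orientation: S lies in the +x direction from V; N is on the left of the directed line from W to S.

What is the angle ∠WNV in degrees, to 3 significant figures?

25.3°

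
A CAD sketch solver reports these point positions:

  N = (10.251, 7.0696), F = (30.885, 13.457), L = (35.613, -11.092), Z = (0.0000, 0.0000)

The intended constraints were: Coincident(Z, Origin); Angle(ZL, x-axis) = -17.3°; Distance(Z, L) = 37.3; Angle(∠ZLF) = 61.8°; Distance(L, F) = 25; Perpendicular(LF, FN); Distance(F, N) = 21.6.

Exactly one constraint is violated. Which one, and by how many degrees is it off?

Perpendicular(LF, FN) — off by 6.30°.

Z = (0.00, 0.00) ✓; ZL at -17.30° ✓; |ZL| = 37.30 ✓; ∠ZLF = 61.80° ✓; |LF| = 25.00 ✓; ∠(LF, FN) = 96.30° ✗; |FN| = 21.60 ✓.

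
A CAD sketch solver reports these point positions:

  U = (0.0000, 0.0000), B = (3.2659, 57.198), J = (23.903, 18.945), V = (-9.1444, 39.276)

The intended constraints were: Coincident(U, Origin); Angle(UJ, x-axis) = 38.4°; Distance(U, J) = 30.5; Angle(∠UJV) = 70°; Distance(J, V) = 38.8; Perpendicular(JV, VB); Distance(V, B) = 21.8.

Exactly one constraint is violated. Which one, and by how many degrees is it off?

Perpendicular(JV, VB) — off by 3.10°.

U = (0.00, 0.00) ✓; UJ at 38.40° ✓; |UJ| = 30.50 ✓; ∠UJV = 70.00° ✓; |JV| = 38.80 ✓; ∠(JV, VB) = 93.10° ✗; |VB| = 21.80 ✓.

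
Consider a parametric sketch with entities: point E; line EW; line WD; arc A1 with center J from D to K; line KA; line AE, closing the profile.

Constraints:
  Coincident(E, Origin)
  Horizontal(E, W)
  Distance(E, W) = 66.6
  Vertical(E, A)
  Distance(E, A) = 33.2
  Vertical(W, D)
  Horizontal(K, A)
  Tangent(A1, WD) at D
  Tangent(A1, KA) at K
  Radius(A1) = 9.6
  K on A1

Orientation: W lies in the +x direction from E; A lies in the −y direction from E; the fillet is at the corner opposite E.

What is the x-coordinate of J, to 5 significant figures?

57.000

E and A share the same x with |EA| = 33.2 and A on the −y side, so A = (0.0000, -33.200). The virtual corner opposite E is at (66.600, -33.200). Since A1 is tangent to WD there, JD ⟂ WD and since A1 is tangent to KA there, JK ⟂ KA, with radius 9.6, so the center J sits 9.6 in from both sides at J = (57.000, -23.600). So J.x = 57.000.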